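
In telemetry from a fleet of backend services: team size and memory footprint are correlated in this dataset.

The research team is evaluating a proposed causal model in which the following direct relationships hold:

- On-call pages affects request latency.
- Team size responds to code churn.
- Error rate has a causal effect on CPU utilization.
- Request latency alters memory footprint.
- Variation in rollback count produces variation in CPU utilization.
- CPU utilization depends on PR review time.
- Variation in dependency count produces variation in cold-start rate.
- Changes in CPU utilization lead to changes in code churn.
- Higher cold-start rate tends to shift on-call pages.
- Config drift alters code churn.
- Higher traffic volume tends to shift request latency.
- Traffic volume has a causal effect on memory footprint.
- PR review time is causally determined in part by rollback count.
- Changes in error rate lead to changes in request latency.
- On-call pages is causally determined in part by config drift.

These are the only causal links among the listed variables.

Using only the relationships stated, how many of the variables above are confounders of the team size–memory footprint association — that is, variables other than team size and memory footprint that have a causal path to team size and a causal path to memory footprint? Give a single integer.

2

The common causes are: config drift (to team size via config drift → code churn → team size; to memory footprint via config drift → on-call pages → request latency → memory footprint); error rate (to team size via error rate → CPU utilization → code churn → team size; to memory footprint via error rate → request latency → memory footprint).
Every other variable lacks a causal path to at least one of team size and memory footprint.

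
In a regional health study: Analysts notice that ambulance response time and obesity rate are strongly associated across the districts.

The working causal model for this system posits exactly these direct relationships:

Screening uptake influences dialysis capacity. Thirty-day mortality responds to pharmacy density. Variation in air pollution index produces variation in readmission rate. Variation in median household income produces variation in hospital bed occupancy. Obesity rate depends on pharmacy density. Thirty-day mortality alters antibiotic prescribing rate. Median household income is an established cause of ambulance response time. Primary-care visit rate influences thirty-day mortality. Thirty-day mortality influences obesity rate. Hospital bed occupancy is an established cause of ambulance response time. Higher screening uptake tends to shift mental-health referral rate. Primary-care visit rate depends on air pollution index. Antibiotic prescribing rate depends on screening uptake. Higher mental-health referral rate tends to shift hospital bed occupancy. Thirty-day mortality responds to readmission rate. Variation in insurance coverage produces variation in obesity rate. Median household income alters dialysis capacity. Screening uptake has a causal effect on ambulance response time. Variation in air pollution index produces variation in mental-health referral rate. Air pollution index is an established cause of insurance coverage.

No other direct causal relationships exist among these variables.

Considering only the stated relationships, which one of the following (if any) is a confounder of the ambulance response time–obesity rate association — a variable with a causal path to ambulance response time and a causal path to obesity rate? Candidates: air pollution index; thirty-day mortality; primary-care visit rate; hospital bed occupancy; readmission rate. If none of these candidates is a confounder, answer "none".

Air pollution index causes ambulance response time (air pollution index → mental-health referral rate → hospital bed occupancy → ambulance response time) and also causes obesity rate (air pollution index → insurance coverage → obesity rate); it is a common cause of both.
Each of the other candidates lacks a causal path to at least one of ambulance response time and obesity rate, so they do not confound the relationship.

air pollution index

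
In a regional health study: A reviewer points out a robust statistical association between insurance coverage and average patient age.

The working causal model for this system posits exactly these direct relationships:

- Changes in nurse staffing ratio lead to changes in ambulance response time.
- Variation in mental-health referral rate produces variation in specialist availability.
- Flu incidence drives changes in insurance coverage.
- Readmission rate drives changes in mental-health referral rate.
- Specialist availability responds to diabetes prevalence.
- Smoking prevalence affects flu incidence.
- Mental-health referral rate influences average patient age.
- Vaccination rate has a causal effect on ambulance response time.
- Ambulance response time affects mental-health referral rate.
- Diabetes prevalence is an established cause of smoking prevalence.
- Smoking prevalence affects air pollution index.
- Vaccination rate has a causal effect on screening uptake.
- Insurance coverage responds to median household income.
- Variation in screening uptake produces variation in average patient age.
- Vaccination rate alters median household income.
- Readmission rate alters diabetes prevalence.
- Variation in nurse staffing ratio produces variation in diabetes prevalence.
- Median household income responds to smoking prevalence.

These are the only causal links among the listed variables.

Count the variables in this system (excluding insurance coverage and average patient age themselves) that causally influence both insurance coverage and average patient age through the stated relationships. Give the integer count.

3

The common causes are: nurse staffing ratio (to insurance coverage via nurse staffing ratio → diabetes prevalence → smoking prevalence → flu incidence → insurance coverage; to average patient age via nurse staffing ratio → ambulance response time → mental-health referral rate → average patient age); readmission rate (to insurance coverage via readmission rate → diabetes prevalence → smoking prevalence → flu incidence → insurance coverage; to average patient age via readmission rate → mental-health referral rate → average patient age); vaccination rate (to insurance coverage via vaccination rate → median household income → insurance coverage; to average patient age via vaccination rate → screening uptake → average patient age).
Every other variable lacks a causal path to at least one of insurance coverage and average patient age.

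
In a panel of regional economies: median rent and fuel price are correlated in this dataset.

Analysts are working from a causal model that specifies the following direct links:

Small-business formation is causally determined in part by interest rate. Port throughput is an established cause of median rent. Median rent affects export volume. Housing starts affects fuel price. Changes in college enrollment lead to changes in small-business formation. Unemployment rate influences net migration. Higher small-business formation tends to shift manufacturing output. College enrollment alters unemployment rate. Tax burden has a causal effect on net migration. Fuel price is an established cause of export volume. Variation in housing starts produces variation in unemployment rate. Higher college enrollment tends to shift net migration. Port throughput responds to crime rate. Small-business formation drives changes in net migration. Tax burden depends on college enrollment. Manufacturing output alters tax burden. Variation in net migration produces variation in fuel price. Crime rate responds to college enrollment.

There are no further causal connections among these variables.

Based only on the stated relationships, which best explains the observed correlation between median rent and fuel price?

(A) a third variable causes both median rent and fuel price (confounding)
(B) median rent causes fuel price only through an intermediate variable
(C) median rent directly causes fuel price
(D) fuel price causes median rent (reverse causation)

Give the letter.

College enrollment causes median rent (college enrollment → crime rate → port throughput → median rent) and fuel price (college enrollment → net migration → fuel price) — a common cause creating the correlation.
There is no stated path from median rent to fuel price or from fuel price to median rent, so neither direct nor reverse causation applies.

A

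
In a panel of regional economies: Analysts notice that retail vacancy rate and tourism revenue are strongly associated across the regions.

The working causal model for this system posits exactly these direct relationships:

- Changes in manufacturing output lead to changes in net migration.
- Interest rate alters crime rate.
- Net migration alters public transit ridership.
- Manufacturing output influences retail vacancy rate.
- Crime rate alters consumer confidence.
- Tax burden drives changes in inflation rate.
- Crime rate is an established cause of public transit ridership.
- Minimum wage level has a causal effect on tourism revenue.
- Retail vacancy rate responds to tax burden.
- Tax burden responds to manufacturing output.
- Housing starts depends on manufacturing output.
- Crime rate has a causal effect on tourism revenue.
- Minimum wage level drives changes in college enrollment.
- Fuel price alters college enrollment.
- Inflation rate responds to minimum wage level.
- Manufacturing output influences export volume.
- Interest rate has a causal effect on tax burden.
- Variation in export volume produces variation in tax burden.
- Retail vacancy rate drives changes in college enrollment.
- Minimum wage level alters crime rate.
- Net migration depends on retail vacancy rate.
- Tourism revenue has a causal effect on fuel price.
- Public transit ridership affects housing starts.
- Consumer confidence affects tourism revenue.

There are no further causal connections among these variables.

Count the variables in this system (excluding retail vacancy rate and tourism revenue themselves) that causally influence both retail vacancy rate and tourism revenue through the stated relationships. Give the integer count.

1

The common causes are: interest rate (to retail vacancy rate via interest rate → tax burden → retail vacancy rate; to tourism revenue via interest rate → crime rate → tourism revenue).
Every other variable lacks a causal path to at least one of retail vacancy rate and tourism revenue.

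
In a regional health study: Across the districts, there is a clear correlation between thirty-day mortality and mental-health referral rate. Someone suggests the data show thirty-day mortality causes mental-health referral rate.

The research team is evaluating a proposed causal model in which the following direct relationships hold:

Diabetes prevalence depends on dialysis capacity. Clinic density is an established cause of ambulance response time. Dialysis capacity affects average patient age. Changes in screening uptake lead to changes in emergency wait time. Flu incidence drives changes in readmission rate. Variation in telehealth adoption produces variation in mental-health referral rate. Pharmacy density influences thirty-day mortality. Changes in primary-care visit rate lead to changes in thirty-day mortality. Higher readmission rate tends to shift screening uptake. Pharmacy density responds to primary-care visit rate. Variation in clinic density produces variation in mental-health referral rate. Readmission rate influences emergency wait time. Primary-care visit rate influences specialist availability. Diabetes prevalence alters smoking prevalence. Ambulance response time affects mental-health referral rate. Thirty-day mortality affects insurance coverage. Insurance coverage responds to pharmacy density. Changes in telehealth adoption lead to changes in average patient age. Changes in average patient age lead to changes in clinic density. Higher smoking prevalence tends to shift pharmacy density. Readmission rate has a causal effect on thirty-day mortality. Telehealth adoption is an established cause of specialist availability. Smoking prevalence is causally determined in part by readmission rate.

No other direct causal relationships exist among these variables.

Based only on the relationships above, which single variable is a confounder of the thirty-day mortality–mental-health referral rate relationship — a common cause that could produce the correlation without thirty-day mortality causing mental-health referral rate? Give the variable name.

Dialysis capacity has a causal path to thirty-day mortality (dialysis capacity → diabetes prevalence → smoking prevalence → pharmacy density → thirty-day mortality) and a separate causal path to mental-health referral rate (dialysis capacity → average patient age → clinic density → mental-health referral rate), so it is a common cause of both.
No stated relationship gives thirty-day mortality a causal route to mental-health referral rate, so the correlation is explained by the shared upstream cause rather than a direct effect.

dialysis capacity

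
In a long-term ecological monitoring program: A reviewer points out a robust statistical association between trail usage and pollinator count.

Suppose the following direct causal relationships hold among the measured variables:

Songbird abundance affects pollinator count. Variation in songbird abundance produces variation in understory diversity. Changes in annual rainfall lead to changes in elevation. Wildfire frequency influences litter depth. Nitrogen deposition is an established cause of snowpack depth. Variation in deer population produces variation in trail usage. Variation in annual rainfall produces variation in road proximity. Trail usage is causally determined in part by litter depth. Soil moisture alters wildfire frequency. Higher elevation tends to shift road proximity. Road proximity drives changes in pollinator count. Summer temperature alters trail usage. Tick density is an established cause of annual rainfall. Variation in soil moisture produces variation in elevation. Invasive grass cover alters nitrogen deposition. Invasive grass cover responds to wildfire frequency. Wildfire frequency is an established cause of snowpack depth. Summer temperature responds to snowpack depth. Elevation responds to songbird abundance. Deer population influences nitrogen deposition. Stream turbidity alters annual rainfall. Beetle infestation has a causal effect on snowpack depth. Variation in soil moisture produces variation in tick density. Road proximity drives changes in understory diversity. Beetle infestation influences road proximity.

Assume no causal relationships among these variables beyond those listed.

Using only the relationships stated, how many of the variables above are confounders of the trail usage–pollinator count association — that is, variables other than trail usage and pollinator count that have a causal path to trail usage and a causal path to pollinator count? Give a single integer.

2

The common causes are: beetle infestation (to trail usage via beetle infestation → snowpack depth → summer temperature → trail usage; to pollinator count via beetle infestation → road proximity → pollinator count); soil moisture (to trail usage via soil moisture → wildfire frequency → litter depth → trail usage; to pollinator count via soil moisture → elevation → road proximity → pollinator count).
Every other variable lacks a causal path to at least one of trail usage and pollinator count.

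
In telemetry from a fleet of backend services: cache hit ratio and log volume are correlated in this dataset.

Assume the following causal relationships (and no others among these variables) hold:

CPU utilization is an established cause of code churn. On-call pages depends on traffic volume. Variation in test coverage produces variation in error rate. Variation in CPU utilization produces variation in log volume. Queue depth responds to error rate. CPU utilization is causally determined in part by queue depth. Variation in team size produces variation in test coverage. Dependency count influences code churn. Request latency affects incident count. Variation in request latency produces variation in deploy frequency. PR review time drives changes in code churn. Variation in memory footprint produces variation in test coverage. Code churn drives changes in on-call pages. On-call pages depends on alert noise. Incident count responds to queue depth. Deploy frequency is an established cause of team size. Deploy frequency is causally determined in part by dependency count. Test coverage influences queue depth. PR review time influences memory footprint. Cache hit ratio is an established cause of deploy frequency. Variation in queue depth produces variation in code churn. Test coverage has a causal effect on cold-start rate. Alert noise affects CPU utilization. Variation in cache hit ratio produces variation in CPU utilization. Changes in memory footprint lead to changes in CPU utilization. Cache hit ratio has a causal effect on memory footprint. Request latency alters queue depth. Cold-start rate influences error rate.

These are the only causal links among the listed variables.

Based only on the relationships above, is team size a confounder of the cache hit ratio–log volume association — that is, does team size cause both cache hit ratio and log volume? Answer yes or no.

Team size has no stated causal path to cache hit ratio. A confounder must cause both variables, so team size does not qualify.

no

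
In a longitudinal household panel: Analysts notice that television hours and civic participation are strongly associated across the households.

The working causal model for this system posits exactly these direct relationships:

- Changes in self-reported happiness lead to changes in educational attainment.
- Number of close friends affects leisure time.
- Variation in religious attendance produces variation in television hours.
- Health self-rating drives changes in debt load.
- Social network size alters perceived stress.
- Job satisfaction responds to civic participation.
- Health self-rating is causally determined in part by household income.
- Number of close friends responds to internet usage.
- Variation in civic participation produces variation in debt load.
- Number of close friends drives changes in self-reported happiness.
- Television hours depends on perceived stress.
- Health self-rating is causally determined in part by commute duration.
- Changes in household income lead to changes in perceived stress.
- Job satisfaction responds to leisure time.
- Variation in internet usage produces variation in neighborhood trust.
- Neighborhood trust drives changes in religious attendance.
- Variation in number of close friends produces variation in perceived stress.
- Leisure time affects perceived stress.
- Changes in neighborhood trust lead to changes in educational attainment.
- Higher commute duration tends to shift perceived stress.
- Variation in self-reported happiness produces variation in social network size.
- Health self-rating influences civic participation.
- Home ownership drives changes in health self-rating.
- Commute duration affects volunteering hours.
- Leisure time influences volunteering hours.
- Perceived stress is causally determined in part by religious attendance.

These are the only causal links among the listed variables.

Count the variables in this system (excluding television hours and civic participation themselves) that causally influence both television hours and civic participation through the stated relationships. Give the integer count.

2

The common causes are: commute duration (to television hours via commute duration → perceived stress → television hours; to civic participation via commute duration → health self-rating → civic participation); household income (to television hours via household income → perceived stress → television hours; to civic participation via household income → health self-rating → civic participation).
Every other variable lacks a causal path to at least one of television hours and civic participation.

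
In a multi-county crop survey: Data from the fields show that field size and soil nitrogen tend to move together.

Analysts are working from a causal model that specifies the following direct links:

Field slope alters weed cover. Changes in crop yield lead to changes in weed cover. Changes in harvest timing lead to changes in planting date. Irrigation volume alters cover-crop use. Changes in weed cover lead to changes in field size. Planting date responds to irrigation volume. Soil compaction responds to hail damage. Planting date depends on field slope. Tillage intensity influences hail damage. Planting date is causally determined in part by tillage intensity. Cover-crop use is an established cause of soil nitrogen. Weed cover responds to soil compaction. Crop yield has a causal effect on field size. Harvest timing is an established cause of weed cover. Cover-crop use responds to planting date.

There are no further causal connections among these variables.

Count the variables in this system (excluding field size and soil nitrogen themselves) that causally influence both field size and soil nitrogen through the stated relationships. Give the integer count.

The common causes are: field slope (to field size via field slope → weed cover → field size; to soil nitrogen via field slope → planting date → cover-crop use → soil nitrogen); harvest timing (to field size via harvest timing → weed cover → field size; to soil nitrogen via harvest timing → planting date → cover-crop use → soil nitrogen); tillage intensity (to field size via tillage intensity → hail damage → soil compaction → weed cover → field size; to soil nitrogen via tillage intensity → planting date → cover-crop use → soil nitrogen).
Every other variable lacks a causal path to at least one of field size and soil nitrogen.

3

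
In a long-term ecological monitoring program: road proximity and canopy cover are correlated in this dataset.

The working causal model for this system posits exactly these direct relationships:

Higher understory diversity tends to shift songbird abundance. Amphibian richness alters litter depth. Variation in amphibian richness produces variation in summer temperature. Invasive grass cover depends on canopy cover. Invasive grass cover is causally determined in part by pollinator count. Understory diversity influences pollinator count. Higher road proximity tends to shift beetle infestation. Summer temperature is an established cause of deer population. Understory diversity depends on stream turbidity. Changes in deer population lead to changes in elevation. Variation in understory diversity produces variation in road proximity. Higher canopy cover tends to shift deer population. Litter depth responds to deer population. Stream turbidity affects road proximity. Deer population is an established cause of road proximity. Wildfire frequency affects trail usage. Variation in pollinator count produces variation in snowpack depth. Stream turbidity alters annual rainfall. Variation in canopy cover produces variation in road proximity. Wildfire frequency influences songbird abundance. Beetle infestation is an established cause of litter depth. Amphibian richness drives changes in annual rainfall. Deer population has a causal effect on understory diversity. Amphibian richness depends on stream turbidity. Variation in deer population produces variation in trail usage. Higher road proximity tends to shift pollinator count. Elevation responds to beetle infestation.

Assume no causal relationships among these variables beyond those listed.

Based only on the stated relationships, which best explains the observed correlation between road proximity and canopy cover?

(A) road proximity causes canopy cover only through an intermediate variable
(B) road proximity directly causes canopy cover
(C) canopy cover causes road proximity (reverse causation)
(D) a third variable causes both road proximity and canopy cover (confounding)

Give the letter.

C

The stated link runs canopy cover → road proximity; road proximity has no causal path to canopy cover. No variable causes both, so confounding is ruled out. The correlation reflects reverse causation.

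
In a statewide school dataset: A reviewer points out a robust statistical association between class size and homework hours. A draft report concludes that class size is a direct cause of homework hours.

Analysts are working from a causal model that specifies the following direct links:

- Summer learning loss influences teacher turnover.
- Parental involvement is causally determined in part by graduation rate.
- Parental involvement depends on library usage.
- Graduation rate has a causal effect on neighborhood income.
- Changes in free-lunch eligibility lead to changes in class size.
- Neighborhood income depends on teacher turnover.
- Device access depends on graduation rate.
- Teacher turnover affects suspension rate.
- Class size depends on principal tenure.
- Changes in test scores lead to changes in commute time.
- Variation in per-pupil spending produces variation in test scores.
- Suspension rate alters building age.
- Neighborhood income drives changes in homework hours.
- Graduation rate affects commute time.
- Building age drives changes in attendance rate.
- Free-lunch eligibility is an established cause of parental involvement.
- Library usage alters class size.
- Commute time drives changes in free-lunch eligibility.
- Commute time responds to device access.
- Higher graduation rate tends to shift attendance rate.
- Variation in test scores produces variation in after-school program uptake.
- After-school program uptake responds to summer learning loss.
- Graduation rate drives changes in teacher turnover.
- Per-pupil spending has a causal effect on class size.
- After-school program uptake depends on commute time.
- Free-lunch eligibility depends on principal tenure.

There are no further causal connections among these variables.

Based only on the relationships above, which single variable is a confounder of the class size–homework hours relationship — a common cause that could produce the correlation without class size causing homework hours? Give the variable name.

Graduation rate has a causal path to class size (graduation rate → commute time → free-lunch eligibility → class size) and a separate causal path to homework hours (graduation rate → neighborhood income → homework hours), so it is a common cause of both.
No stated relationship gives class size a causal route to homework hours, so the correlation is explained by the shared upstream cause rather than a direct effect.

graduation rate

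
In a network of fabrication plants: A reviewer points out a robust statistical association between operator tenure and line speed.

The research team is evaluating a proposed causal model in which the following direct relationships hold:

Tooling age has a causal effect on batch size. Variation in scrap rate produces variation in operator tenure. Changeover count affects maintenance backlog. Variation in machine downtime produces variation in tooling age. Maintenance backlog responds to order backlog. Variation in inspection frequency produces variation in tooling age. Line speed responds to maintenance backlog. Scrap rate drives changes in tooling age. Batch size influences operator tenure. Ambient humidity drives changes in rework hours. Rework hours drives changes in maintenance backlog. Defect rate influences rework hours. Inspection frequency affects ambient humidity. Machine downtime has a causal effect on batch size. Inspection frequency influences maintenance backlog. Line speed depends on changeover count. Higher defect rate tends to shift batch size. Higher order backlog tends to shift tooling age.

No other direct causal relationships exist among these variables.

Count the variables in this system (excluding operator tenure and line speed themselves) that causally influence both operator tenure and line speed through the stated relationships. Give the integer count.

The common causes are: defect rate (to operator tenure via defect rate → batch size → operator tenure; to line speed via defect rate → rework hours → maintenance backlog → line speed); inspection frequency (to operator tenure via inspection frequency → tooling age → batch size → operator tenure; to line speed via inspection frequency → maintenance backlog → line speed); order backlog (to operator tenure via order backlog → tooling age → batch size → operator tenure; to line speed via order backlog → maintenance backlog → line speed).
Every other variable lacks a causal path to at least one of operator tenure and line speed.

3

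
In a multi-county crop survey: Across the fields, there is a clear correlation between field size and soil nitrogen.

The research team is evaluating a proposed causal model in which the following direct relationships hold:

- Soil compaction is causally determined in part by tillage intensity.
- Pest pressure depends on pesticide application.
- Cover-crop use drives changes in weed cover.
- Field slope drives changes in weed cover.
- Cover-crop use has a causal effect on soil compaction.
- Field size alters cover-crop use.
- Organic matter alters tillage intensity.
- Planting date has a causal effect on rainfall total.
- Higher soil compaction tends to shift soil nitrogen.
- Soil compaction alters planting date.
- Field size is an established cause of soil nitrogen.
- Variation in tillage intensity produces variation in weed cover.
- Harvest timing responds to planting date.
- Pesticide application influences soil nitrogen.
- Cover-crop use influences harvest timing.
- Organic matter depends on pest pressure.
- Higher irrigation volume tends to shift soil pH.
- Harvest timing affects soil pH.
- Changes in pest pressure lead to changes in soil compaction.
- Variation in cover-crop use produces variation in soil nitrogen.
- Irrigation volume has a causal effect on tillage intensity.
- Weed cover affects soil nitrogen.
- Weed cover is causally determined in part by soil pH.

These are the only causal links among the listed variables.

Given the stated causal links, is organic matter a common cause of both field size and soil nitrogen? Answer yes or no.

no

Organic matter has no stated causal path to field size. A confounder must cause both variables, so organic matter does not qualify.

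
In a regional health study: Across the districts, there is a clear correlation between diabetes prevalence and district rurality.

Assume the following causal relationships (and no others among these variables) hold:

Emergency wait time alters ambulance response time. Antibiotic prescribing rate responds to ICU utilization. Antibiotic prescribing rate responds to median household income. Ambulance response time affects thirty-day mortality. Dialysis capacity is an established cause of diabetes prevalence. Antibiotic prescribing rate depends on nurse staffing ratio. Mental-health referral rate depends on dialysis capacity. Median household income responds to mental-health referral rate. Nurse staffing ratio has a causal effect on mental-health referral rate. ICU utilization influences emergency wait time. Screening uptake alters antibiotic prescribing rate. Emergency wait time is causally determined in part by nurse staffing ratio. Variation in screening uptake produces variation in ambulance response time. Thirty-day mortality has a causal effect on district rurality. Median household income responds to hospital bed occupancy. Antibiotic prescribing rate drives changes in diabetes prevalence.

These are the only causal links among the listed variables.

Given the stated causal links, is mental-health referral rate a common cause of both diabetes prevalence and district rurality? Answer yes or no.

Mental-health referral rate has no stated causal path to district rurality. A confounder must cause both variables, so mental-health referral rate does not qualify.

no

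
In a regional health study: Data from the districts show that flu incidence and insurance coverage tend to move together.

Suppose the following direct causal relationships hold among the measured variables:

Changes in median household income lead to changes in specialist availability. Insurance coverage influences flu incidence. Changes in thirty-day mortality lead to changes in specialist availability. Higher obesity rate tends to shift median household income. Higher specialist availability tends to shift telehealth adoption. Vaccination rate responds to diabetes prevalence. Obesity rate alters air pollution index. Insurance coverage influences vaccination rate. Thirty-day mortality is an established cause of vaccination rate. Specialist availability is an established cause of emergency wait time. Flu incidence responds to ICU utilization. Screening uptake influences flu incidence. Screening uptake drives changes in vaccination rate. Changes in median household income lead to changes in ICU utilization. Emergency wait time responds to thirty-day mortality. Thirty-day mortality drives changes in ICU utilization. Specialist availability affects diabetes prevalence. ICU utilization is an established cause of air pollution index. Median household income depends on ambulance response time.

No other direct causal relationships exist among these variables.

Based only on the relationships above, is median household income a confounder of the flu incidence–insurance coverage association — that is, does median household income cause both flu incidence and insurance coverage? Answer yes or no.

no

Median household income has no stated causal path to insurance coverage. A confounder must cause both variables, so median household income does not qualify.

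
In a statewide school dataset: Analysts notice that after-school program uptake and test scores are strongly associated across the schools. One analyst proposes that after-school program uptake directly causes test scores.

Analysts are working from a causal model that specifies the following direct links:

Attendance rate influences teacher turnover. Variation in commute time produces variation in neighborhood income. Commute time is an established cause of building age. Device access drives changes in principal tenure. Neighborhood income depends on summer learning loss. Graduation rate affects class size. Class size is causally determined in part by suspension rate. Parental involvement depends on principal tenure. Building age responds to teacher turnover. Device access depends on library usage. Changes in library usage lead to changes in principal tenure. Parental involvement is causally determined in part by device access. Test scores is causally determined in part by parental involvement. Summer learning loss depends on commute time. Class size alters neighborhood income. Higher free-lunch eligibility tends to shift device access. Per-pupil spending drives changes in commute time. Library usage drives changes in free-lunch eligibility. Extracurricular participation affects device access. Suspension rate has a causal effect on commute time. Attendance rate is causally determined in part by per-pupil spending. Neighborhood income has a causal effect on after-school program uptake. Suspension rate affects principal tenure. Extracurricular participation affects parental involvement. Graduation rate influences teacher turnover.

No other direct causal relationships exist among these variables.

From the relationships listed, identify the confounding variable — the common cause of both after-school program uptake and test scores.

suspension rate

Suspension rate has a causal path to after-school program uptake (suspension rate → class size → neighborhood income → after-school program uptake) and a separate causal path to test scores (suspension rate → principal tenure → parental involvement → test scores), so it is a common cause of both.
No stated relationship gives after-school program uptake a causal route to test scores, so the correlation is explained by the shared upstream cause rather than a direct effect.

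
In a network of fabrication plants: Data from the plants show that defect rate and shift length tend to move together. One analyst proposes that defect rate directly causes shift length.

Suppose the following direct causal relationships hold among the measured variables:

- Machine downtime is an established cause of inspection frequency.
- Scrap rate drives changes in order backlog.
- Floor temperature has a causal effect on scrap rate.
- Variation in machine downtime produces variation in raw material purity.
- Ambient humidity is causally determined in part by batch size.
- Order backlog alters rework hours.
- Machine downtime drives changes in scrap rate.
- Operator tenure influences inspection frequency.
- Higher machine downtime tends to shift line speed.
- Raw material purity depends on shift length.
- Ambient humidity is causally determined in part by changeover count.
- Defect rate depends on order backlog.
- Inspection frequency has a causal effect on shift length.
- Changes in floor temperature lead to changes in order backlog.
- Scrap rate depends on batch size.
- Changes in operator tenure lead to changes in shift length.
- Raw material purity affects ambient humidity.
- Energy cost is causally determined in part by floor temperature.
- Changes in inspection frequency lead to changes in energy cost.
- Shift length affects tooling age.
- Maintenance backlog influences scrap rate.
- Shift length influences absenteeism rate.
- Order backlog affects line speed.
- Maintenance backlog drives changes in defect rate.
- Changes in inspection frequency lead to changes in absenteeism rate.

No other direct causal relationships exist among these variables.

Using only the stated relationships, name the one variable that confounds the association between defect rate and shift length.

Machine downtime has a causal path to defect rate (machine downtime → scrap rate → order backlog → defect rate) and a separate causal path to shift length (machine downtime → inspection frequency → shift length), so it is a common cause of both.
No stated relationship gives defect rate a causal route to shift length, so the correlation is explained by the shared upstream cause rather than a direct effect.

machine downtime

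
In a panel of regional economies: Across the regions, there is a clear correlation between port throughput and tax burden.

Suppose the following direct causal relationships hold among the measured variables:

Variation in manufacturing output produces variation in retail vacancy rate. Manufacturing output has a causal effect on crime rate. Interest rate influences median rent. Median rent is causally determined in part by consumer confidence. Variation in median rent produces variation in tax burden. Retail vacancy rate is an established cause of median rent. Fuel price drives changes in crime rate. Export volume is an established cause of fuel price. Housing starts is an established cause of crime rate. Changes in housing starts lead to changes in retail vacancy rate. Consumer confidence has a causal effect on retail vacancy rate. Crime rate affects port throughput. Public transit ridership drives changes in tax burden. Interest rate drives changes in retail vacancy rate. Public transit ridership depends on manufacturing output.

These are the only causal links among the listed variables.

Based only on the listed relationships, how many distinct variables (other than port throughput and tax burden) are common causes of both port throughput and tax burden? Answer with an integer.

2

The common causes are: housing starts (to port throughput via housing starts → crime rate → port throughput; to tax burden via housing starts → retail vacancy rate → median rent → tax burden); manufacturing output (to port throughput via manufacturing output → crime rate → port throughput; to tax burden via manufacturing output → public transit ridership → tax burden).
Every other variable lacks a causal path to at least one of port throughput and tax burden.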